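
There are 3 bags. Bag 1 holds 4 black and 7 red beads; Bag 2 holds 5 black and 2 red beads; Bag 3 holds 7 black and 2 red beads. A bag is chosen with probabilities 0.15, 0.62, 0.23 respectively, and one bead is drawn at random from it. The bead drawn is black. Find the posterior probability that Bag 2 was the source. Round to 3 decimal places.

Posterior probability ≈ 0.655

P(black|Bag 1) = 0.3636; P(black|Bag 2) = 0.7143; P(black|Bag 3) = 0.7778.
Prior × likelihood for each source: 0.15·0.3636=0.05455, 0.62·0.7143=0.4429, 0.23·0.7778=0.1789. Summing gives P(black) = 0.67629.
P(Bag 2 | black) = 0.4429 / 0.67629 = 0.655.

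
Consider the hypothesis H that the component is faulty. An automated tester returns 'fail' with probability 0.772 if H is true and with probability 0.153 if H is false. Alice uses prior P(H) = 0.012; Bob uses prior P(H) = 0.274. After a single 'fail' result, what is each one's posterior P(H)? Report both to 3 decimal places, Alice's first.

Alice: 0.058; Bob: 0.656

P('+'|H) = 0.772, P('+'|¬H) = 0.153.
Alice: numerator 0.772·0.012 = 0.0092640; evidence = 0.0092640+0.153·0.988 = 0.16043; posterior = 0.058.
Bob: numerator 0.772·0.274 = 0.21153; evidence = 0.21153+0.153·0.726 = 0.32261; posterior = 0.656.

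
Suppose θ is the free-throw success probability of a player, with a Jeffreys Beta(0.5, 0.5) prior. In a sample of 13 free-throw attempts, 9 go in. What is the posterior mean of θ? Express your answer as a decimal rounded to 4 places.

Posterior mean ≈ 0.6786

Observing 9 successes and 4 failures updates Beta(0.5, 0.5) by adding the success and failure counts to the two shape parameters: α = 0.5+9 = 9.5, β = 0.5+4 = 4.5.
E[θ | data] = 9.5/(9.5+4.5) = 0.6786.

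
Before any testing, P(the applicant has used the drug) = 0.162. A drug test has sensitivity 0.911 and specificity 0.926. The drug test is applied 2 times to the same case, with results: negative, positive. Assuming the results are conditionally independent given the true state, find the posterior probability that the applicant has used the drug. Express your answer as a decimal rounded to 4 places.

Let H be the event that the applicant has used the drug; start with P(H) = 0.162. P('positive'|H) = 0.911, P('positive'|¬H) = 0.074.
Update on result 1 ('negative'): P(H) ← 0.089·0.1620 / (0.089·0.1620 + 0.926·0.8380) = 0.014418/0.79041 = 0.0182.
Update on result 2 ('positive'): P(H) ← 0.911·0.0182 / (0.911·0.0182 + 0.074·0.9818) = 0.016618/0.089268 = 0.1862.

Posterior P(H) ≈ 0.1862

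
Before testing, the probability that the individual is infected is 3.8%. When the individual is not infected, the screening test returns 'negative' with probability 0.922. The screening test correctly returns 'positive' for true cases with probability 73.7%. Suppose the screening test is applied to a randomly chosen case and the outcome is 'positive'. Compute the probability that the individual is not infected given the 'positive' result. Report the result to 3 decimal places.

P(¬H | E) ≈ 0.728

Let H be the event that the individual is infected. P(H) = 0.038, so P(¬H) = 0.962. With E the 'positive' result, P(E|H) = 0.737 and P(E|¬H) = 0.078.
P(E) = 0.737·0.038 + 0.078·0.962 = 0.028006 + 0.075036 = 0.10304.
By Bayes' theorem, P(H|E) = 0.028006 / 0.10304 = 0.272. Hence P(¬H|E) = 1 − 0.272 = 0.728.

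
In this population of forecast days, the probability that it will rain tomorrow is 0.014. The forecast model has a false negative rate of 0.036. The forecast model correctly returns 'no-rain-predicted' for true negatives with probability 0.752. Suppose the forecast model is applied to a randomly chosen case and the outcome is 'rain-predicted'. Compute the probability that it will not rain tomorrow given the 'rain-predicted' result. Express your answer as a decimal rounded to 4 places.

Let H be the event that it will rain tomorrow. P(H) = 0.014, so P(¬H) = 0.986. With E the 'rain-predicted' result, P(E|H) = 0.964 and P(E|¬H) = 0.248.
P(E) = 0.964·0.014 + 0.248·0.986 = 0.013496 + 0.24453 = 0.25802.
By Bayes' theorem, P(H|E) = 0.013496 / 0.25802 = 0.0523. Hence P(¬H|E) = 1 − 0.0523 = 0.9477.

P(¬H | E) ≈ 0.9477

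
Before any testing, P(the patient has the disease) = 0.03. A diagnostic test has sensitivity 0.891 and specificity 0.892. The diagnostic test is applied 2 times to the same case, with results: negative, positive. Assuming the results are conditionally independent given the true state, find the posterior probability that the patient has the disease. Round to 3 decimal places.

Posterior P(H) ≈ 0.030

With H the event that the patient has the disease, the joint likelihood of the observed sequence is P(data|H) = 0.109·0.891 = 0.097119 and P(data|¬H) = 0.892·0.108 = 0.096336.
Bayes: P(H|data) = 0.03·0.097119 / (0.03·0.097119 + 0.97·0.096336) = 0.0029136/0.096359 = 0.0302.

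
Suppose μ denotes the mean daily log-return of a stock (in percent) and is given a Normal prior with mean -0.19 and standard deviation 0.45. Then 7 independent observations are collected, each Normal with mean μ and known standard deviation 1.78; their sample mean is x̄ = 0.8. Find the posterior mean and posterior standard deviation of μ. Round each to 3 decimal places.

With known σ, the Normal prior is conjugate. Weight on the data is w = (n/σ²)/(n/σ² + 1/τ₀²) = 2.20932/(2.20932+4.93827) = 0.30910.
Posterior mean = w·x̄ + (1−w)·μ₀ = 0.30910·0.8 + 0.69090·-0.19 = 0.116. Posterior variance = 1/(2.20932+4.93827) = 0.139907, so SD = 0.374.

Posterior mean ≈ 0.116; posterior SD ≈ 0.374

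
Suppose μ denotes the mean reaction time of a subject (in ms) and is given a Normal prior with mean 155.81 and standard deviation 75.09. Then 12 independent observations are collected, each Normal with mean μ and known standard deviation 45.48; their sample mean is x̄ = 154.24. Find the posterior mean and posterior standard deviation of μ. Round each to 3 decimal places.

With known σ, the Normal prior is conjugate. Weight on the data is w = (n/σ²)/(n/σ² + 1/τ₀²) = 0.00580150/(0.00580150+0.00017735) = 0.97034.
Posterior mean = w·x̄ + (1−w)·μ₀ = 0.97034·154.24 + 0.029663·155.81 = 154.287. Posterior variance = 1/(0.00580150+0.00017735) = 167.256, so SD = 12.933.

Posterior mean ≈ 154.287; posterior SD ≈ 12.933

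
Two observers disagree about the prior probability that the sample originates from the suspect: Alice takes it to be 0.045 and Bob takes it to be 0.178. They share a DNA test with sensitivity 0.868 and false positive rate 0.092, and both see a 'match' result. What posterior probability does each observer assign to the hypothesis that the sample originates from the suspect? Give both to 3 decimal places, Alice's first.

P('+'|H) = 0.868, P('+'|¬H) = 0.092.
Alice: numerator 0.868·0.045 = 0.039060; evidence = 0.039060+0.092·0.955 = 0.12692; posterior = 0.308.
Bob: numerator 0.868·0.178 = 0.15450; evidence = 0.15450+0.092·0.822 = 0.23013; posterior = 0.671.

Alice: 0.308; Bob: 0.671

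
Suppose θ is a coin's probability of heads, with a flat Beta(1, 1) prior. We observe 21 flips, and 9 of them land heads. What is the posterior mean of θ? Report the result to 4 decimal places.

Posterior mean ≈ 0.4348

Observing 9 successes and 12 failures updates Beta(1, 1) by adding the success and failure counts to the two shape parameters: α = 1+9 = 10, β = 1+12 = 13.
Posterior mean = α/(α+β) = 10/23 = 0.4348.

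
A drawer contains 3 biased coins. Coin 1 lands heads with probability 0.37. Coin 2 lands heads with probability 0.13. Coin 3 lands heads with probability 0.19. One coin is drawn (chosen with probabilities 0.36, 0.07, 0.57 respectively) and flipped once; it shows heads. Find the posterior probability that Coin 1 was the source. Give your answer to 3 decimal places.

P(heads|C1) = 0.37; P(heads|C2) = 0.13; P(heads|C3) = 0.19.
Prior × likelihood for each source: 0.36·0.37=0.1332, 0.07·0.13=0.009100, 0.57·0.19=0.1083. Summing gives P(heads) = 0.25060.
P(Coin 1 | heads) = 0.1332 / 0.25060 = 0.532.

Posterior probability ≈ 0.532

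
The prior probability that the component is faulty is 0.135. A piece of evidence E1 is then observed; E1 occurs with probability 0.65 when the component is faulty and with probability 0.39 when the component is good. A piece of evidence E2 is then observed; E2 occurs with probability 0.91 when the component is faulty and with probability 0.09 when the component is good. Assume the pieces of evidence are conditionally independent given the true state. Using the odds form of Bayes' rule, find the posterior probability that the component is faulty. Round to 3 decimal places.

Prior odds = 0.135/(1−0.135) = 0.15607.
Likelihood ratio for E1 = 0.65/0.39 = 1.6667.
Likelihood ratio for E2 = 0.91/0.09 = 10.111.
Posterior odds = prior odds × LR₁ × LR₂ = 2.6301.
Posterior probability = odds/(1+odds) = 2.6301/3.6301 = 0.725.

Posterior probability ≈ 0.725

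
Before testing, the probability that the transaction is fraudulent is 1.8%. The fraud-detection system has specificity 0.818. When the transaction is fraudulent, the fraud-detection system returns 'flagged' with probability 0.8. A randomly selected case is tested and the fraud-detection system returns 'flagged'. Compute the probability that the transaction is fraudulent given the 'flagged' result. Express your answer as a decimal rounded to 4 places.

P(H | E) ≈ 0.0746

Let H be the event that the transaction is fraudulent. P(H) = 0.018, so P(¬H) = 0.982. With E the 'flagged' result, P(E|H) = 0.8 and P(E|¬H) = 0.182.
P(E) = 0.8·0.018 + 0.182·0.982 = 0.014400 + 0.17872 = 0.19312.
By Bayes' theorem, P(H|E) = 0.014400 / 0.19312 = 0.0746.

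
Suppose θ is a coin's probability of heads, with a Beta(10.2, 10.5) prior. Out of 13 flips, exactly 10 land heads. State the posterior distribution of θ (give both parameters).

Observing 10 successes and 3 failures updates Beta(10.2, 10.5) by adding the success and failure counts to the two shape parameters: α = 10.2+10 = 20.2, β = 10.5+3 = 13.5.

Posterior: Beta(20.2, 13.5)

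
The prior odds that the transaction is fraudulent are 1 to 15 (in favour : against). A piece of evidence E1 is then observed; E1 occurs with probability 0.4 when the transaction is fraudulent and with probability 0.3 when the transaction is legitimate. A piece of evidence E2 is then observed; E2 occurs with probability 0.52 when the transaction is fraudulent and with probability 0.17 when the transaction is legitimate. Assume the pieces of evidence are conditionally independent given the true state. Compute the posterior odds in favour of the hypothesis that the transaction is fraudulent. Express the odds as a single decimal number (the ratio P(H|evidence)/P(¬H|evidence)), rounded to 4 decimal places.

Posterior odds ≈ 0.2719

Prior odds = 1/15 = 0.066667.
Likelihood ratio for E1 = 0.4/0.3 = 1.3333.
Likelihood ratio for E2 = 0.52/0.17 = 3.0588.
Posterior odds = prior odds × LR₁ × LR₂ = 0.27190.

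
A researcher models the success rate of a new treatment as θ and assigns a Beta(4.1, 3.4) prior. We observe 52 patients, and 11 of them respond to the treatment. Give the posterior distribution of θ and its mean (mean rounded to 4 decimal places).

The binomial likelihood is conjugate to the Beta prior: with 11 successes and 41 failures, the posterior is Beta(4.1+11, 3.4+41) = Beta(15.1, 44.4).
Posterior mean = α/(α+β) = 15.1/59.5 = 0.2538.

Posterior: Beta(15.1, 44.4); mean ≈ 0.2538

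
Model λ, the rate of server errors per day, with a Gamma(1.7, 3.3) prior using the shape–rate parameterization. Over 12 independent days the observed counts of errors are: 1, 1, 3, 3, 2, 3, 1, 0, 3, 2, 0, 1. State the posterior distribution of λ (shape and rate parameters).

The Poisson likelihood adds the total count to the shape and the number of exposure periods to the rate. Here ∑xᵢ = 20 and n = 12, so shape 1.7→21.7 and rate 3.3→15.3.

Posterior: Gamma(shape=21.7, rate=15.3)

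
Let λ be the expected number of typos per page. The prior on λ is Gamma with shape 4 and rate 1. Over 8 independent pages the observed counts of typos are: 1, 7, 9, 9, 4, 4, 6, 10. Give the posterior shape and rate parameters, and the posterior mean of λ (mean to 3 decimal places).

The Poisson likelihood adds the total count to the shape and the number of exposure periods to the rate. Here ∑xᵢ = 50 and n = 8, so shape 4→54 and rate 1→9.
Posterior mean = shape/rate = 54/9 = 6.000.

Posterior: Gamma(shape=54, rate=9); mean ≈ 6.000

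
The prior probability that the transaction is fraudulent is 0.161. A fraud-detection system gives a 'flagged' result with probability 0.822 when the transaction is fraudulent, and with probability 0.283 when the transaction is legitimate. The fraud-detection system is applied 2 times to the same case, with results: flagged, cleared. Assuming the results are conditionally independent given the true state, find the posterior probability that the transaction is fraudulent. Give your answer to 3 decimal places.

Posterior P(H) ≈ 0.122

Let H be the event that the transaction is fraudulent; start with P(H) = 0.161. P('flagged'|H) = 0.822, P('flagged'|¬H) = 0.283.
Update on result 1 ('flagged'): P(H) ← 0.822·0.1610 / (0.822·0.1610 + 0.283·0.8390) = 0.13234/0.36978 = 0.3579.
Update on result 2 ('cleared'): P(H) ← 0.178·0.3579 / (0.178·0.3579 + 0.717·0.6421) = 0.063705/0.52409 = 0.1216.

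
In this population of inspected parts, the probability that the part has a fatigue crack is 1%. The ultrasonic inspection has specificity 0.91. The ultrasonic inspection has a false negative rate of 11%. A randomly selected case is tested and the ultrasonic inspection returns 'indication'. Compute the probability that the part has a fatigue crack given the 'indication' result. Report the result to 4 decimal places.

Write H for 'the part has a fatigue crack'. Prior odds H:¬H = 0.01/0.99 = 0.010101. For the 'indication' outcome, the likelihood ratio is 0.89/0.09 = 9.8889.
Posterior odds = 0.010101 × 9.8889 = 0.099888, so P(H|E) = 0.099888/(1+0.099888) = 0.0908.

P(H | E) ≈ 0.0908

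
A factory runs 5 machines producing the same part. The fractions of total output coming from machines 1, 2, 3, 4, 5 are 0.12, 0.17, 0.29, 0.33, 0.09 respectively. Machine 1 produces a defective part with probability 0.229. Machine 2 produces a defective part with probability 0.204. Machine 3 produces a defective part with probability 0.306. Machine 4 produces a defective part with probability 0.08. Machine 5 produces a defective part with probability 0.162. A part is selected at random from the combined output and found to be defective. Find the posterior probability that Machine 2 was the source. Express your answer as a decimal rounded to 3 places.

Posterior probability ≈ 0.181

P(defective|M1) = 0.229; P(defective|M2) = 0.204; P(defective|M3) = 0.306; P(defective|M4) = 0.08; P(defective|M5) = 0.162.
Prior × likelihood for each source: 0.12·0.229=0.02748, 0.17·0.204=0.03468, 0.29·0.306=0.08874, 0.33·0.08=0.02640, 0.09·0.162=0.01458. Summing gives P(defective) = 0.19188.
P(Machine 2 | defective) = 0.03468 / 0.19188 = 0.181.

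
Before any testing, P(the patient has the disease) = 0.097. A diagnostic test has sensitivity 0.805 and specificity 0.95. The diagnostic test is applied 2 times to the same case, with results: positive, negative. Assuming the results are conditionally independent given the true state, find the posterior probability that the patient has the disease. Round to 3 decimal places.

Posterior P(H) ≈ 0.262

Let H be the event that the patient has the disease; start with P(H) = 0.097. P('positive'|H) = 0.805, P('positive'|¬H) = 0.05.
Update on result 1 ('positive'): P(H) ← 0.805·0.0970 / (0.805·0.0970 + 0.05·0.9030) = 0.078085/0.12324 = 0.6336.
Update on result 2 ('negative'): P(H) ← 0.195·0.6336 / (0.195·0.6336 + 0.95·0.3664) = 0.12356/0.47161 = 0.2620.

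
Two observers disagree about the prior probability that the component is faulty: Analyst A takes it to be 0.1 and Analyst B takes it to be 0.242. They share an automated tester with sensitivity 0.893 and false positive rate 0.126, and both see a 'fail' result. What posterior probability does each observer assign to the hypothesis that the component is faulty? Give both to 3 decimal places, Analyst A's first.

P('+'|H) = 0.893, P('+'|¬H) = 0.126.
Analyst A: numerator 0.893·0.1 = 0.089300; evidence = 0.089300+0.126·0.9 = 0.20270; posterior = 0.441.
Analyst B: numerator 0.893·0.242 = 0.21611; evidence = 0.21611+0.126·0.758 = 0.31161; posterior = 0.694.

Analyst A: 0.441; Analyst B: 0.694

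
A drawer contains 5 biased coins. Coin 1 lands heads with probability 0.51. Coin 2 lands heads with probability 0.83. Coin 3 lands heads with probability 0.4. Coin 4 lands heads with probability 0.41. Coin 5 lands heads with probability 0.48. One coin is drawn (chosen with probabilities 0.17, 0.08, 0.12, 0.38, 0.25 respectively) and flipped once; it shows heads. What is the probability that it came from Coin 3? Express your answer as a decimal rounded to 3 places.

Tabulate prior·likelihood by source: [1] prior 0.17, lik 0.51, product 0.08670; [2] prior 0.08, lik 0.83, product 0.06640; [3] prior 0.12, lik 0.4, product 0.04800; [4] prior 0.38, lik 0.41, product 0.1558; [5] prior 0.25, lik 0.48, product 0.1200.
Normalizing constant = 0.47690; the posterior for Coin 3 is its product over the sum, 0.04800/0.47690 = 0.101.

Posterior probability ≈ 0.101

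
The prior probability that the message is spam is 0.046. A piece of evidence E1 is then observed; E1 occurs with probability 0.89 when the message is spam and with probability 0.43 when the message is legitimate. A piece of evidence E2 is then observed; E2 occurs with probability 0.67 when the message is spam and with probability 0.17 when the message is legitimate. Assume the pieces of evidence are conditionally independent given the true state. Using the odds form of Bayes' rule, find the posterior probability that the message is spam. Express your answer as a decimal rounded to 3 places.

Prior odds = 0.046/(1−0.046) = 0.048218. In log-odds, ln(0.048218) = -3.0320.
Add log likelihood ratios: ln(2.0698) + ln(3.9412) = 2.0989.
Posterior log-odds = -0.93311, so posterior odds = exp(-0.93311) = 0.39333. Converting, P(H|E) = 0.39333/1.3933 = 0.282.

Posterior probability ≈ 0.282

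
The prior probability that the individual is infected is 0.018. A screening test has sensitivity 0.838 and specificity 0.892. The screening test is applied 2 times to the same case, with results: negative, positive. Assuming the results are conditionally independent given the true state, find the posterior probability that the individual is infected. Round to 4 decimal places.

Let H be the event that the individual is infected; start with P(H) = 0.018. P('positive'|H) = 0.838, P('positive'|¬H) = 0.108.
Update on result 1 ('negative'): P(H) ← 0.162·0.0180 / (0.162·0.0180 + 0.892·0.9820) = 0.0029160/0.87886 = 0.0033.
Update on result 2 ('positive'): P(H) ← 0.838·0.0033 / (0.838·0.0033 + 0.108·0.9967) = 0.0027804/0.11042 = 0.0252.

Posterior P(H) ≈ 0.0252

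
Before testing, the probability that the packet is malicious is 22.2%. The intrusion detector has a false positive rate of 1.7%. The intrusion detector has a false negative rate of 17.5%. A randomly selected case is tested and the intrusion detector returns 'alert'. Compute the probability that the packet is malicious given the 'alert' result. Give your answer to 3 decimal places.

P(H | E) ≈ 0.933

Write H for 'the packet is malicious'. Prior odds H:¬H = 0.222/0.778 = 0.28535. For the 'alert' outcome, the likelihood ratio is 0.825/0.017 = 48.529.
Posterior odds = 0.28535 × 48.529 = 13.848, so P(H|E) = 13.848/(1+13.848) = 0.933.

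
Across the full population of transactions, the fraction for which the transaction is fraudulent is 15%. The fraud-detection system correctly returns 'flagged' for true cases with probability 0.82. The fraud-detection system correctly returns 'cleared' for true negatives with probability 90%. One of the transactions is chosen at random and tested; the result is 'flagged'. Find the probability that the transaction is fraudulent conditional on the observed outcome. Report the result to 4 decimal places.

P(H | E) ≈ 0.5913

Let H be the event that the transaction is fraudulent. P(H) = 0.15, so P(¬H) = 0.85. With E the 'flagged' result, P(E|H) = 0.82 and P(E|¬H) = 0.1.
P(E) = 0.82·0.15 + 0.1·0.85 = 0.12300 + 0.085000 = 0.20800.
By Bayes' theorem, P(H|E) = 0.12300 / 0.20800 = 0.5913.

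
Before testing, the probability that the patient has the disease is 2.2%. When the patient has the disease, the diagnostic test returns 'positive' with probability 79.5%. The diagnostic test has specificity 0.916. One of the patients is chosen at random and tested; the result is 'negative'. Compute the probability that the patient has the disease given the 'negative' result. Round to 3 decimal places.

P(H | E) ≈ 0.005

Let H be the event that the patient has the disease. P(H) = 0.022, so P(¬H) = 0.978. With E the 'negative' result, P(E|H) = 0.205 and P(E|¬H) = 0.916.
P(E) = 0.205·0.022 + 0.916·0.978 = 0.0045100 + 0.89585 = 0.90036.
By Bayes' theorem, P(H|E) = 0.0045100 / 0.90036 = 0.005.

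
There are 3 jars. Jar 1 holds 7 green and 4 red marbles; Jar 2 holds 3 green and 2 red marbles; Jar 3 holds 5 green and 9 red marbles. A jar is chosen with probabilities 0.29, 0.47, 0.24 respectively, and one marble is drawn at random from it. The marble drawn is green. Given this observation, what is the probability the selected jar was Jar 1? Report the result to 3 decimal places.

Tabulate prior·likelihood by source: [1] prior 0.29, lik 0.6364, product 0.1845; [2] prior 0.47, lik 0.6, product 0.2820; [3] prior 0.24, lik 0.3571, product 0.08571.
Normalizing constant = 0.55226; the posterior for Jar 1 is its product over the sum, 0.1845/0.55226 = 0.334.

Posterior probability ≈ 0.334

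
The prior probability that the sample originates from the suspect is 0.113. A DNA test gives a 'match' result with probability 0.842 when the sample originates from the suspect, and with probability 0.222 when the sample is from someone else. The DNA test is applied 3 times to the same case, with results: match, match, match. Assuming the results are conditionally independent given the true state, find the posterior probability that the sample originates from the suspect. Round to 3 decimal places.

With H the event that the sample originates from the suspect, the joint likelihood of the observed sequence is P(data|H) = 0.842·0.842·0.842 = 0.59695 and P(data|¬H) = 0.222·0.222·0.222 = 0.010941.
Bayes: P(H|data) = 0.113·0.59695 / (0.113·0.59695 + 0.887·0.010941) = 0.067455/0.077160 = 0.8742.

Posterior P(H) ≈ 0.874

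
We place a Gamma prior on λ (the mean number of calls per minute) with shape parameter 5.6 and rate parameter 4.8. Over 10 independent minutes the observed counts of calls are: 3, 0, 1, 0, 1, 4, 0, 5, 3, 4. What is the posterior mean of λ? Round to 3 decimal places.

The Poisson likelihood adds the total count to the shape and the number of exposure periods to the rate. Here ∑xᵢ = 21 and n = 10, so shape 5.6→26.6 and rate 4.8→14.8.
E[λ | data] = 26.6/14.8 = 1.797.

Posterior mean ≈ 1.797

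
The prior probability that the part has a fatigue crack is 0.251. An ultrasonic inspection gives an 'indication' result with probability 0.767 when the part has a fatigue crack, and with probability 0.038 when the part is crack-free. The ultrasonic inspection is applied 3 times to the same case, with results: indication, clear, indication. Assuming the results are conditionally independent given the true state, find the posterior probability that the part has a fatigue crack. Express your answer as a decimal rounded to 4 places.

Let H be the event that the part has a fatigue crack; start with P(H) = 0.251. P('indication'|H) = 0.767, P('indication'|¬H) = 0.038.
Update on result 1 ('indication'): P(H) ← 0.767·0.2510 / (0.767·0.2510 + 0.038·0.7490) = 0.19252/0.22098 = 0.8712.
Update on result 2 ('clear'): P(H) ← 0.233·0.8712 / (0.233·0.8712 + 0.962·0.1288) = 0.20299/0.32689 = 0.6210.
Update on result 3 ('indication'): P(H) ← 0.767·0.6210 / (0.767·0.6210 + 0.038·0.3790) = 0.47628/0.49068 = 0.9706.

Posterior P(H) ≈ 0.9706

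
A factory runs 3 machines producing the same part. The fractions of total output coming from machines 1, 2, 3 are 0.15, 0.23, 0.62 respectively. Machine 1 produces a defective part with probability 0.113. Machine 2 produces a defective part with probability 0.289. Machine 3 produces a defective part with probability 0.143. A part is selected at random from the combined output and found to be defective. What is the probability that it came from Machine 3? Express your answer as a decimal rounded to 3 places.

P(defective|M1) = 0.113; P(defective|M2) = 0.289; P(defective|M3) = 0.143.
Prior × likelihood for each source: 0.15·0.113=0.01695, 0.23·0.289=0.06647, 0.62·0.143=0.08866. Summing gives P(defective) = 0.17208.
P(Machine 3 | defective) = 0.08866 / 0.17208 = 0.515.

Posterior probability ≈ 0.515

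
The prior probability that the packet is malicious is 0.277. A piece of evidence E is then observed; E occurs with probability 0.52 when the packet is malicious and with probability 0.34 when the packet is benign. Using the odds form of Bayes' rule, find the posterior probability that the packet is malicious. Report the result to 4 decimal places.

Prior odds = 0.277/(1−0.277) = 0.38313.
Likelihood ratio for E = 0.52/0.34 = 1.5294.
Posterior odds = prior odds × LR = 0.58596.
Posterior probability = odds/(1+odds) = 0.58596/1.5860 = 0.3695.

Posterior probability ≈ 0.3695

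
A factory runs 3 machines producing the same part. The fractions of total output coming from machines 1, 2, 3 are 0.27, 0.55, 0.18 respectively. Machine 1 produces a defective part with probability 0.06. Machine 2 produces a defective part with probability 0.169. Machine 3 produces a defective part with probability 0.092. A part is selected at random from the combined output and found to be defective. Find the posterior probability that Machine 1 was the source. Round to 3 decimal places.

Tabulate prior·likelihood by source: [1] prior 0.27, lik 0.06, product 0.01620; [2] prior 0.55, lik 0.169, product 0.09295; [3] prior 0.18, lik 0.092, product 0.01656.
Normalizing constant = 0.12571; the posterior for Machine 1 is its product over the sum, 0.01620/0.12571 = 0.129.

Posterior probability ≈ 0.129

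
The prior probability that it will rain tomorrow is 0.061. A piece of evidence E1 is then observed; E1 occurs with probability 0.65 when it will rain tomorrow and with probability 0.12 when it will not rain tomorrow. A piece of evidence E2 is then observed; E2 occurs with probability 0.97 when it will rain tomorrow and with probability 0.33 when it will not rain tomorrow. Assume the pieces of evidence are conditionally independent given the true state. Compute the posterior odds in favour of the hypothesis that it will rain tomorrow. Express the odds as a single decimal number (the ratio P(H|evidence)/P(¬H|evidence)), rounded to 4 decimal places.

Posterior odds ≈ 1.0343

Prior odds = 0.061/(1−0.061) = 0.064963.
Likelihood ratio for E1 = 0.65/0.12 = 5.4167.
Likelihood ratio for E2 = 0.97/0.33 = 2.9394.
Posterior odds = prior odds × LR₁ × LR₂ = 1.0343.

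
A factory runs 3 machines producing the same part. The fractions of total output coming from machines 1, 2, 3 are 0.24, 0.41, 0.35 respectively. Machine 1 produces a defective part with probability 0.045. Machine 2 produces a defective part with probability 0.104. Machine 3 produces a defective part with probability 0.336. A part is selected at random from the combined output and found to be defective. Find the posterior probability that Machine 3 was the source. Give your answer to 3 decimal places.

P(defective|M1) = 0.045; P(defective|M2) = 0.104; P(defective|M3) = 0.336.
Prior × likelihood for each source: 0.24·0.045=0.01080, 0.41·0.104=0.04264, 0.35·0.336=0.1176. Summing gives P(defective) = 0.17104.
P(Machine 3 | defective) = 0.1176 / 0.17104 = 0.688.

Posterior probability ≈ 0.688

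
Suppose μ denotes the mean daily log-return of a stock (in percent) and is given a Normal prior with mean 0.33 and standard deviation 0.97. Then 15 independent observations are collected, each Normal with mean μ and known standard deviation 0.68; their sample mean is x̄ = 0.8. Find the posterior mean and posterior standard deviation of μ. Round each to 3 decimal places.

Posterior mean ≈ 0.785; posterior SD ≈ 0.173

Prior precision 1/τ₀² = 1/0.97² = 1.06281; data precision n/σ² = 15/0.68² = 32.4394.
Posterior precision = 1.06281 + 32.4394 = 33.5023, giving posterior SD = 1/√33.5023 = 0.173.
Posterior mean = (1.06281·0.33 + 32.4394·0.8) / 33.5023 = 0.785.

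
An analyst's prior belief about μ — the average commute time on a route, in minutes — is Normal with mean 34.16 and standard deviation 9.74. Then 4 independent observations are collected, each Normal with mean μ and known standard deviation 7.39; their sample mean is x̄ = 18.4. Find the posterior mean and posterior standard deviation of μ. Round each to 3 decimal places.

Posterior mean ≈ 20.383; posterior SD ≈ 3.455

Prior precision 1/τ₀² = 1/9.74² = 0.0105410; data precision n/σ² = 4/7.39² = 0.0732438.
Posterior precision = 0.0105410 + 0.0732438 = 0.0837848, giving posterior SD = 1/√0.0837848 = 3.455.
Posterior mean = (0.0105410·34.16 + 0.0732438·18.4) / 0.0837848 = 20.383.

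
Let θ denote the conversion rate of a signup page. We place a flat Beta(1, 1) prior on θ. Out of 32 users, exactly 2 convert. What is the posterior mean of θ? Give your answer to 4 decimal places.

Observing 2 successes and 30 failures updates Beta(1, 1) by adding the success and failure counts to the two shape parameters: α = 1+2 = 3, β = 1+30 = 31.
Posterior mean = α/(α+β) = 3/34 = 0.0882.

Posterior mean ≈ 0.0882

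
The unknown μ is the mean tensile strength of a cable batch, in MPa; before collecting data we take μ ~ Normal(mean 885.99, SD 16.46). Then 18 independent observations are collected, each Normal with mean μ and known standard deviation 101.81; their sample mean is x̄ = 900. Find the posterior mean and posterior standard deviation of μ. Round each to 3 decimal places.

Posterior mean ≈ 890.473; posterior SD ≈ 13.574

Prior precision 1/τ₀² = 1/16.46² = 0.00369097; data precision n/σ² = 18/101.81² = 0.00173657.
Posterior precision = 0.00369097 + 0.00173657 = 0.00542754, giving posterior SD = 1/√0.00542754 = 13.574.
Posterior mean = (0.00369097·885.99 + 0.00173657·900) / 0.00542754 = 890.473.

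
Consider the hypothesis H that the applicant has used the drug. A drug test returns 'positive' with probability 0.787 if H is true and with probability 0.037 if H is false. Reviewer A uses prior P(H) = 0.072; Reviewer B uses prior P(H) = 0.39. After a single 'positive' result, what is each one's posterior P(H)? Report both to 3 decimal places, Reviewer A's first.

The likelihood ratio for a 'positive' result is 0.787/0.037 = 21.270.
Reviewer A: prior odds 0.072/0.928 = 0.077586; posterior odds 1.6503; posterior probability 0.623.
Reviewer B: prior odds 0.39/0.61 = 0.63934; posterior odds 13.599; posterior probability 0.932.

Reviewer A: 0.623; Reviewer B: 0.932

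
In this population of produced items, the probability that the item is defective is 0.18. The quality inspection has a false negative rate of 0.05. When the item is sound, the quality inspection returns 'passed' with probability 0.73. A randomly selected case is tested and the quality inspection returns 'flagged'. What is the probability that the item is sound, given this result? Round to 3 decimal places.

Let H be the event that the item is defective. P(H) = 0.18, so P(¬H) = 0.82. With E the 'flagged' result, P(E|H) = 0.95 and P(E|¬H) = 0.27.
P(E) = 0.95·0.18 + 0.27·0.82 = 0.17100 + 0.22140 = 0.39240.
By Bayes' theorem, P(H|E) = 0.17100 / 0.39240 = 0.436. Hence P(¬H|E) = 1 − 0.436 = 0.564.

P(¬H | E) ≈ 0.564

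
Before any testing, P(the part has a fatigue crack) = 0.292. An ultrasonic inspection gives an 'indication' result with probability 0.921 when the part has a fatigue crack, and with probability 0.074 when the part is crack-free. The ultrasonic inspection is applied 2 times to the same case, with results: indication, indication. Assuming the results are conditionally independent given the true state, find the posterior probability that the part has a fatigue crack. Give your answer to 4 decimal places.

Posterior P(H) ≈ 0.9846

Let H be the event that the part has a fatigue crack; start with P(H) = 0.292. P('indication'|H) = 0.921, P('indication'|¬H) = 0.074.
Update on result 1 ('indication'): P(H) ← 0.921·0.2920 / (0.921·0.2920 + 0.074·0.7080) = 0.26893/0.32132 = 0.8369.
Update on result 2 ('indication'): P(H) ← 0.921·0.8369 / (0.921·0.8369 + 0.074·0.1631) = 0.77083/0.78290 = 0.9846.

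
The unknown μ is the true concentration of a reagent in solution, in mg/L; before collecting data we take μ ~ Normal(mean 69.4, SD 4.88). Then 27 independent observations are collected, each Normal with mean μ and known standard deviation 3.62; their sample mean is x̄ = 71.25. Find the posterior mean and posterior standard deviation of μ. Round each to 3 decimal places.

Prior precision 1/τ₀² = 1/4.88² = 0.0419914; data precision n/σ² = 27/3.62² = 2.06038.
Posterior precision = 0.0419914 + 2.06038 = 2.10237, giving posterior SD = 1/√2.10237 = 0.690.
Posterior mean = (0.0419914·69.4 + 2.06038·71.25) / 2.10237 = 71.213.

Posterior mean ≈ 71.213; posterior SD ≈ 0.690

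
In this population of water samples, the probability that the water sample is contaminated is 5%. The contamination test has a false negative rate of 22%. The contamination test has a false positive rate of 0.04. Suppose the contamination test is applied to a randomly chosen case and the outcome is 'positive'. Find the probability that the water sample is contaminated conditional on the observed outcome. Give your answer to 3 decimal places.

P(H | E) ≈ 0.506

Write H for 'the water sample is contaminated'. Prior odds H:¬H = 0.05/0.95 = 0.052632. For the 'positive' outcome, the likelihood ratio is 0.78/0.04 = 19.500.
Posterior odds = 0.052632 × 19.500 = 1.0263, so P(H|E) = 1.0263/(1+1.0263) = 0.506.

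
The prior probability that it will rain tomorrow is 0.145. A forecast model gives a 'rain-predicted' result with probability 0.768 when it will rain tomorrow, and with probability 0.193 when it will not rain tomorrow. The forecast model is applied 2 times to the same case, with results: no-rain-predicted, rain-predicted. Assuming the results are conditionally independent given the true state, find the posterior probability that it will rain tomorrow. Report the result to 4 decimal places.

Posterior P(H) ≈ 0.1625

Let H be the event that it will rain tomorrow; start with P(H) = 0.145. P('rain-predicted'|H) = 0.768, P('rain-predicted'|¬H) = 0.193.
Update on result 1 ('no-rain-predicted'): P(H) ← 0.232·0.1450 / (0.232·0.1450 + 0.807·0.8550) = 0.033640/0.72363 = 0.0465.
Update on result 2 ('rain-predicted'): P(H) ← 0.768·0.0465 / (0.768·0.0465 + 0.193·0.9535) = 0.035703/0.21973 = 0.1625.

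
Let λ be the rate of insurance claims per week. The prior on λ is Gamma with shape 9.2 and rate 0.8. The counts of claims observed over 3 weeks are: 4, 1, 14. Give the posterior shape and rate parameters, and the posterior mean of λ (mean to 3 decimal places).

Total count ∑xᵢ = 19 over n = 3 weeks.
Gamma is conjugate to the Poisson likelihood: posterior is Gamma(shape = 9.2+19 = 28.2, rate = 0.8+3 = 3.8).
Posterior mean = shape/rate = 28.2/3.8 = 7.421.

Posterior: Gamma(shape=28.2, rate=3.8); mean ≈ 7.421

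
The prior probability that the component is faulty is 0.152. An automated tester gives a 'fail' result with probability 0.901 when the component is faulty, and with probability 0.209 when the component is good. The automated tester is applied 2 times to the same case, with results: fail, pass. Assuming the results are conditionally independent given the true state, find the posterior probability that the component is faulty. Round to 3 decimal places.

Let H be the event that the component is faulty; start with P(H) = 0.152. P('fail'|H) = 0.901, P('fail'|¬H) = 0.209.
Update on result 1 ('fail'): P(H) ← 0.901·0.1520 / (0.901·0.1520 + 0.209·0.8480) = 0.13695/0.31418 = 0.4359.
Update on result 2 ('pass'): P(H) ← 0.099·0.4359 / (0.099·0.4359 + 0.791·0.5641) = 0.043154/0.48936 = 0.0882.

Posterior P(H) ≈ 0.088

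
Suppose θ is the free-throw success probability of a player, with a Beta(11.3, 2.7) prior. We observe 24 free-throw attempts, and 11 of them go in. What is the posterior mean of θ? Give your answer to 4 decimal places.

Posterior mean ≈ 0.5868

Observing 11 successes and 13 failures updates Beta(11.3, 2.7) by adding the success and failure counts to the two shape parameters: α = 11.3+11 = 22.3, β = 2.7+13 = 15.7.
E[θ | data] = 22.3/(22.3+15.7) = 0.5868.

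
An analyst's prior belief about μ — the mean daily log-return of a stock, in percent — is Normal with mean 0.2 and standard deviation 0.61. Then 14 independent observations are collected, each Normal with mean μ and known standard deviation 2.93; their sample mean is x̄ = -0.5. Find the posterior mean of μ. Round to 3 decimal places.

With known σ, the Normal prior is conjugate. Weight on the data is w = (n/σ²)/(n/σ² + 1/τ₀²) = 1.63077/(1.63077+2.68745) = 0.37765.
Posterior mean = w·x̄ + (1−w)·μ₀ = 0.37765·-0.5 + 0.62235·0.2 = -0.064.

Posterior mean ≈ -0.064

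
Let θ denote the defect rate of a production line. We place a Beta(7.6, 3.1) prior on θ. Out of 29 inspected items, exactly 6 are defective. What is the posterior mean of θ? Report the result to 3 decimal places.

Posterior mean ≈ 0.343

Observing 6 successes and 23 failures updates Beta(7.6, 3.1) by adding the success and failure counts to the two shape parameters: α = 7.6+6 = 13.6, β = 3.1+23 = 26.1.
Posterior mean = α/(α+β) = 13.6/39.7 = 0.343.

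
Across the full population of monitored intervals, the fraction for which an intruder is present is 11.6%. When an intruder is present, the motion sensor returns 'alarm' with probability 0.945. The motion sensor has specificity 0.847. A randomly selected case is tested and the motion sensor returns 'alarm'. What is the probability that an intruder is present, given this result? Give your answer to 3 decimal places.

P(H | E) ≈ 0.448

Write H for 'an intruder is present'. Prior odds H:¬H = 0.116/0.884 = 0.13122. For the 'alarm' outcome, the likelihood ratio is 0.945/0.153 = 6.1765.
Posterior odds = 0.13122 × 6.1765 = 0.81049, so P(H|E) = 0.81049/(1+0.81049) = 0.448.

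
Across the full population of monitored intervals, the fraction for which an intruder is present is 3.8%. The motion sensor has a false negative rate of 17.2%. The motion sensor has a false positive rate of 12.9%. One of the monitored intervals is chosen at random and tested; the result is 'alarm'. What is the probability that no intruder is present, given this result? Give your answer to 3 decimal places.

Write H for 'an intruder is present'. Prior odds H:¬H = 0.038/0.962 = 0.039501. For the 'alarm' outcome, the likelihood ratio is 0.828/0.129 = 6.4186.
Posterior odds = 0.039501 × 6.4186 = 0.25354, so P(H|E) = 0.25354/(1+0.25354) = 0.202. Then P(¬H|E) = 1 − 0.202 = 0.798.

P(¬H | E) ≈ 0.798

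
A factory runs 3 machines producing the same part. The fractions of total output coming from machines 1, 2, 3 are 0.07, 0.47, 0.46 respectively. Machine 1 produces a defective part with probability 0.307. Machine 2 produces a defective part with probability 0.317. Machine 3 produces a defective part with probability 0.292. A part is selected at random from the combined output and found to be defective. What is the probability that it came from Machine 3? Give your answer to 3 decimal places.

Posterior probability ≈ 0.441

Tabulate prior·likelihood by source: [1] prior 0.07, lik 0.307, product 0.02149; [2] prior 0.47, lik 0.317, product 0.1490; [3] prior 0.46, lik 0.292, product 0.1343.
Normalizing constant = 0.30480; the posterior for Machine 3 is its product over the sum, 0.1343/0.30480 = 0.441.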